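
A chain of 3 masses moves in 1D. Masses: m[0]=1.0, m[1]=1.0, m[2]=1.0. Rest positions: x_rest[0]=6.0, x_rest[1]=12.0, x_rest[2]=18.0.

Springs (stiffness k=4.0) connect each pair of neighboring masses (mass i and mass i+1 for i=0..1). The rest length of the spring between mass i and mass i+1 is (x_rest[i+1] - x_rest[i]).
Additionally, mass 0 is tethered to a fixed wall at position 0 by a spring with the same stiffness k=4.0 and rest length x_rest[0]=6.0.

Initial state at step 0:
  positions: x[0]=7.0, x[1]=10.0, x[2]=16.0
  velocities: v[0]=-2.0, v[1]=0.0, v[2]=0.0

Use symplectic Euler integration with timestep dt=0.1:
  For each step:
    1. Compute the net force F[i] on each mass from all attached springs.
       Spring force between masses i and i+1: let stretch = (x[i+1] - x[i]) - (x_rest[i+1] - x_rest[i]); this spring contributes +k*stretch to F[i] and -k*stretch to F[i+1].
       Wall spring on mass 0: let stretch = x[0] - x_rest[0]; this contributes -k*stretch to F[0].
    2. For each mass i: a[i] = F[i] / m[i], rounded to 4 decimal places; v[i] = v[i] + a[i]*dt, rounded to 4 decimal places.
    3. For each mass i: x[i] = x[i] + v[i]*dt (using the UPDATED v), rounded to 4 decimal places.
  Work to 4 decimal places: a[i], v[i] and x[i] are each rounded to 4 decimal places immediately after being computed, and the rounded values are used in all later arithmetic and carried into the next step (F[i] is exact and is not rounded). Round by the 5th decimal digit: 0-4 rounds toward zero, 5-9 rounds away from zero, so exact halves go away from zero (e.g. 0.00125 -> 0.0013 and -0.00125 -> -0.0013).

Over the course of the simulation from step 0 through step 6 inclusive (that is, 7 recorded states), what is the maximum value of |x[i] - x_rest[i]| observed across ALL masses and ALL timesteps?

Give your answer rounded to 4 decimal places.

Step 0: x=[7.0000 10.0000 16.0000] v=[-2.0000 0.0000 0.0000]
Step 1: x=[6.6400 10.1200 16.0000] v=[-3.6000 1.2000 0.0000]
Step 2: x=[6.1536 10.3360 16.0048] v=[-4.8640 2.1600 0.0480]
Step 3: x=[5.5884 10.6115 16.0229] v=[-5.6525 2.7546 0.1805]
Step 4: x=[5.0005 10.9025 16.0645] v=[-5.8786 2.9099 0.4159]
Step 5: x=[4.4487 11.1639 16.1396] v=[-5.5180 2.6139 0.7511]
Step 6: x=[3.9876 11.3557 16.2557] v=[-4.6114 1.9181 1.1608]
Max displacement = 2.0124

Answer: 2.0124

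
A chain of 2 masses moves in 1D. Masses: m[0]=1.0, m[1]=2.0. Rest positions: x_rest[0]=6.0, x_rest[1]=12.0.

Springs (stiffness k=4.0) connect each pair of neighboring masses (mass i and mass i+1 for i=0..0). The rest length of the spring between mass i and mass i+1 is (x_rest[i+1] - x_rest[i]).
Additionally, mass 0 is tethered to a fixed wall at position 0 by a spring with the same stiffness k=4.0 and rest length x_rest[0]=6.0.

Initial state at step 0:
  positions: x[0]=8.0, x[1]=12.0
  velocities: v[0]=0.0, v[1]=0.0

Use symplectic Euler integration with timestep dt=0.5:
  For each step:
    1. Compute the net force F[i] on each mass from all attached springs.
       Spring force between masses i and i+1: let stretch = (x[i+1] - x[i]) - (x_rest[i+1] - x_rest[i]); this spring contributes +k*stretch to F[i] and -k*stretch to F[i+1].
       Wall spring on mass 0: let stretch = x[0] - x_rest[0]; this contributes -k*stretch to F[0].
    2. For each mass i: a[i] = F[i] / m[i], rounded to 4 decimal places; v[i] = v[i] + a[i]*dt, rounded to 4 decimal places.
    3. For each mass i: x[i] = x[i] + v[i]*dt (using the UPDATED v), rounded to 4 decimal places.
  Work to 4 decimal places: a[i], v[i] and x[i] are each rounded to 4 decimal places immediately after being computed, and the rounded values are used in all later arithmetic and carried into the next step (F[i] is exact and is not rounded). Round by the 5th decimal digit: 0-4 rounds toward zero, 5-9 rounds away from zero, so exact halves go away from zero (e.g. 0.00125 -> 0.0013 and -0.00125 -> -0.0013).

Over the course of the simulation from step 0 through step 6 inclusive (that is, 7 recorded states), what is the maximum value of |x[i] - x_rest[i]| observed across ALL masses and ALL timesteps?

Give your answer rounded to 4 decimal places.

Step 0: x=[8.0000 12.0000] v=[0.0000 0.0000]
Step 1: x=[4.0000 13.0000] v=[-8.0000 2.0000]
Step 2: x=[5.0000 12.5000] v=[2.0000 -1.0000]
Step 3: x=[8.5000 11.2500] v=[7.0000 -2.5000]
Step 4: x=[6.2500 11.6250] v=[-4.5000 0.7500]
Step 5: x=[3.1250 12.3125] v=[-6.2500 1.3750]
Step 6: x=[6.0625 11.4063] v=[5.8750 -1.8125]
Max displacement = 2.8750

Answer: 2.8750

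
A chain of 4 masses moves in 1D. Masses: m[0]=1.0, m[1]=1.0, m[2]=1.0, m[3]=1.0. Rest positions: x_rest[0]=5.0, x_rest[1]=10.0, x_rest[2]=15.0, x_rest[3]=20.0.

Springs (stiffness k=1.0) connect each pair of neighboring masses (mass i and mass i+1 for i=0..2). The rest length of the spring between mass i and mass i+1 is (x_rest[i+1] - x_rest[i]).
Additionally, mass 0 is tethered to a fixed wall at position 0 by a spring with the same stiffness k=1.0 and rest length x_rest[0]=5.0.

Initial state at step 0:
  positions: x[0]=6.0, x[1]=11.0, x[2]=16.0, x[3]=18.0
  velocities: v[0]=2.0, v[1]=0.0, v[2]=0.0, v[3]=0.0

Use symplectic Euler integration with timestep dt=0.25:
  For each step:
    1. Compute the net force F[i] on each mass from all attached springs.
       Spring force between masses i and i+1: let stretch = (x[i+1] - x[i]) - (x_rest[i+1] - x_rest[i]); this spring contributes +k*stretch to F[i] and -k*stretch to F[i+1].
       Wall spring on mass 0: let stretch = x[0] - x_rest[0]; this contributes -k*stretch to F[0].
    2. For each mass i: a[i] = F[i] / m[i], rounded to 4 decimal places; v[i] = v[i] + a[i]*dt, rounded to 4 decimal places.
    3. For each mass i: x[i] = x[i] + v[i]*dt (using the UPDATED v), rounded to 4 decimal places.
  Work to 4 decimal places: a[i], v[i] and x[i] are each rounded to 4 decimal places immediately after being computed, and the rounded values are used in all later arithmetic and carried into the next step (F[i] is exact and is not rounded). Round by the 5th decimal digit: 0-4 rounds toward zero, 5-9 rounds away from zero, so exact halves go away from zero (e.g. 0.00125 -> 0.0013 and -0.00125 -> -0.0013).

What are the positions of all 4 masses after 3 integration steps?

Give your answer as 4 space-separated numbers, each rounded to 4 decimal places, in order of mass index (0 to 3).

Answer: 6.9219 11.0437 15.0459 19.0115

Derivation:
Step 0: x=[6.0000 11.0000 16.0000 18.0000] v=[2.0000 0.0000 0.0000 0.0000]
Step 1: x=[6.4375 11.0000 15.8125 18.1875] v=[1.7500 0.0000 -0.7500 0.7500]
Step 2: x=[6.7578 11.0156 15.4727 18.5391] v=[1.2813 0.0625 -1.3594 1.4063]
Step 3: x=[6.9219 11.0437 15.0459 19.0115] v=[0.6563 0.1123 -1.7071 1.8897]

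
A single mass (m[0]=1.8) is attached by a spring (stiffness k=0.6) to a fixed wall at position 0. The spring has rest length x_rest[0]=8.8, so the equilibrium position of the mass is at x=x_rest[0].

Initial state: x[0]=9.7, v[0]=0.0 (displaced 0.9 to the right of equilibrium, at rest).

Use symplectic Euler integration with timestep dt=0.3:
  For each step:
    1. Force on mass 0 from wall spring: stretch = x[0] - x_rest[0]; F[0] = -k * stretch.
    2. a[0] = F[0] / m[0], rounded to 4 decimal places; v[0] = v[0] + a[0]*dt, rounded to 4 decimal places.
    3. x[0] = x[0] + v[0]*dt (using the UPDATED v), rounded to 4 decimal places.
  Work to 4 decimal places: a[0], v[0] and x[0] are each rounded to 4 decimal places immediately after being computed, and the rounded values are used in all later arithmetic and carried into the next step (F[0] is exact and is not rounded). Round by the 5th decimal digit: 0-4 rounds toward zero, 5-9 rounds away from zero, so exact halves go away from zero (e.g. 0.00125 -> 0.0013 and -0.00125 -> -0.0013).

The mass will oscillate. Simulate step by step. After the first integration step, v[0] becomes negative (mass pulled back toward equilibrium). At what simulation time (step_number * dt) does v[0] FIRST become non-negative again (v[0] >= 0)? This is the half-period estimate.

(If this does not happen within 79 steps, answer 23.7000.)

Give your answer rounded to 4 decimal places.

Answer: 5.7000

Derivation:
Step 0: x=[9.7000] v=[0.0000]
Step 1: x=[9.6730] v=[-0.0900]
Step 2: x=[9.6198] v=[-0.1773]
Step 3: x=[9.5420] v=[-0.2593]
Step 4: x=[9.4420] v=[-0.3335]
Step 5: x=[9.3227] v=[-0.3977]
Step 6: x=[9.1877] v=[-0.4500]
Step 7: x=[9.0411] v=[-0.4888]
Step 8: x=[8.8872] v=[-0.5129]
Step 9: x=[8.7307] v=[-0.5216]
Step 10: x=[8.5763] v=[-0.5147]
Step 11: x=[8.4286] v=[-0.4923]
Step 12: x=[8.2920] v=[-0.4552]
Step 13: x=[8.1707] v=[-0.4044]
Step 14: x=[8.0683] v=[-0.3415]
Step 15: x=[7.9878] v=[-0.2683]
Step 16: x=[7.9317] v=[-0.1871]
Step 17: x=[7.9016] v=[-0.1003]
Step 18: x=[7.8985] v=[-0.0105]
Step 19: x=[7.9224] v=[0.0797]
First v>=0 after going negative at step 19, time=5.7000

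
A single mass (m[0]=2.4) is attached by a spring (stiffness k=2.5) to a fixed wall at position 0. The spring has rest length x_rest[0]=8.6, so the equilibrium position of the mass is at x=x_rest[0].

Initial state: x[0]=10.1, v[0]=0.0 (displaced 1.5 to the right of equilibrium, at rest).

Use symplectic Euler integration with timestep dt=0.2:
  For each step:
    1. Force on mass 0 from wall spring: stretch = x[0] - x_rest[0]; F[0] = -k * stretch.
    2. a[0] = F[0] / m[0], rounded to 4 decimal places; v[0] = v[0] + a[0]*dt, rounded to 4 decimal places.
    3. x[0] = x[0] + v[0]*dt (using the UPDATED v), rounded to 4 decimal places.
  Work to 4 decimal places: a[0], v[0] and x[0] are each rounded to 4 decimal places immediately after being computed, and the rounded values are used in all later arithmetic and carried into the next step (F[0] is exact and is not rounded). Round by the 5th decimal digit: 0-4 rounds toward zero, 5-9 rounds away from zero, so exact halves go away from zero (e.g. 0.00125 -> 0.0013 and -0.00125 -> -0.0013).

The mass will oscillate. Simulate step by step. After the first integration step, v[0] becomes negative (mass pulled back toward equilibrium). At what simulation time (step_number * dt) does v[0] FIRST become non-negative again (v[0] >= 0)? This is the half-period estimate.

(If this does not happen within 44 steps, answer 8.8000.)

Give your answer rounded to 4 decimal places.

Answer: 3.2000

Derivation:
Step 0: x=[10.1000] v=[0.0000]
Step 1: x=[10.0375] v=[-0.3125]
Step 2: x=[9.9151] v=[-0.6120]
Step 3: x=[9.7379] v=[-0.8860]
Step 4: x=[9.5133] v=[-1.1231]
Step 5: x=[9.2506] v=[-1.3134]
Step 6: x=[8.9608] v=[-1.4489]
Step 7: x=[8.6560] v=[-1.5241]
Step 8: x=[8.3488] v=[-1.5358]
Step 9: x=[8.0521] v=[-1.4835]
Step 10: x=[7.7782] v=[-1.3694]
Step 11: x=[7.5386] v=[-1.1982]
Step 12: x=[7.3432] v=[-0.9771]
Step 13: x=[7.2001] v=[-0.7153]
Step 14: x=[7.1154] v=[-0.4237]
Step 15: x=[7.0925] v=[-0.1144]
Step 16: x=[7.1324] v=[0.1997]
First v>=0 after going negative at step 16, time=3.2000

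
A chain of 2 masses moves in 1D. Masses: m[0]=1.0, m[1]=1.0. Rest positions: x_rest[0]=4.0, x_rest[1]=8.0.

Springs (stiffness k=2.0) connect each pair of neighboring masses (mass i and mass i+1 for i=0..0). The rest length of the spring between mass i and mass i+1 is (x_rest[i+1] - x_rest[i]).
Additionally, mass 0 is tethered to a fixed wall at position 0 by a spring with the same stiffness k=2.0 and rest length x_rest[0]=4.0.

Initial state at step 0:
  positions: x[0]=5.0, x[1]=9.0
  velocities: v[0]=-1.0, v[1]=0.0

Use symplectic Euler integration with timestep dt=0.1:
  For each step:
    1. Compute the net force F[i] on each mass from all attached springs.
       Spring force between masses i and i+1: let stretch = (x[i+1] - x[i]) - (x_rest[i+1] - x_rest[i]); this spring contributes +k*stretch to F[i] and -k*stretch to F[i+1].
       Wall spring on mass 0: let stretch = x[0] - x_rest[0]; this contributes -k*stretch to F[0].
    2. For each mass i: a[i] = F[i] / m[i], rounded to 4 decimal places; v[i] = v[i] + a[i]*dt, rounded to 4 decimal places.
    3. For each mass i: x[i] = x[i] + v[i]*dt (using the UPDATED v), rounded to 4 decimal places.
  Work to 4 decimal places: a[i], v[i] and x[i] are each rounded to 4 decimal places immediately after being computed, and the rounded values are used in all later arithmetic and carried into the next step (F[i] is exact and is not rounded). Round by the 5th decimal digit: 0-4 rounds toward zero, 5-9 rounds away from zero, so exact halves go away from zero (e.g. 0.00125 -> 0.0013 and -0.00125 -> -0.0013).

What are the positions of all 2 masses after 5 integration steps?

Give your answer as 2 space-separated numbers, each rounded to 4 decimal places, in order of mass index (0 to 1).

Answer: 4.3028 8.9491

Derivation:
Step 0: x=[5.0000 9.0000] v=[-1.0000 0.0000]
Step 1: x=[4.8800 9.0000] v=[-1.2000 0.0000]
Step 2: x=[4.7448 8.9976] v=[-1.3520 -0.0240]
Step 3: x=[4.5998 8.9901] v=[-1.4504 -0.0746]
Step 4: x=[4.4506 8.9748] v=[-1.4923 -0.1527]
Step 5: x=[4.3028 8.9491] v=[-1.4776 -0.2575]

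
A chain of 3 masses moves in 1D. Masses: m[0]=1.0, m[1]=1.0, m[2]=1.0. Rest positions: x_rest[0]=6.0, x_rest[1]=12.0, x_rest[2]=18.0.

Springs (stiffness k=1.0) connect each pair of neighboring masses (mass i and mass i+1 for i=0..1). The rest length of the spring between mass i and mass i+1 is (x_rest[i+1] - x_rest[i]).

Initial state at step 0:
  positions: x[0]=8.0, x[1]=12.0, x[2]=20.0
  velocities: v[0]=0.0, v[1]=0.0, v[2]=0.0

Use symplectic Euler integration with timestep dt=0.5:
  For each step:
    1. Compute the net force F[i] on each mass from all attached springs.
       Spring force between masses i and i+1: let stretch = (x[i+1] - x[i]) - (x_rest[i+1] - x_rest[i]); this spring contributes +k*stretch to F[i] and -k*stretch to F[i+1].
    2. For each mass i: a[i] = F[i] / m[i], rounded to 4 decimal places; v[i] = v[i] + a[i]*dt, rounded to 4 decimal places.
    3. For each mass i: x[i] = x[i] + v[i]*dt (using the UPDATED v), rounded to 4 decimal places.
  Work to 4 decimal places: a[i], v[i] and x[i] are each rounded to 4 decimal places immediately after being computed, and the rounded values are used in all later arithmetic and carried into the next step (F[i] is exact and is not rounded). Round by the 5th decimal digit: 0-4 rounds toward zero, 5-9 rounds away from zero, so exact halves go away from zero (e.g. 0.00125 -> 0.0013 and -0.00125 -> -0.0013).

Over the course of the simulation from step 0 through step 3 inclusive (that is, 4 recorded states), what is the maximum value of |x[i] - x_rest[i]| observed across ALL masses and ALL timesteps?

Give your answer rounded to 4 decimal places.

Answer: 2.8125

Derivation:
Step 0: x=[8.0000 12.0000 20.0000] v=[0.0000 0.0000 0.0000]
Step 1: x=[7.5000 13.0000 19.5000] v=[-1.0000 2.0000 -1.0000]
Step 2: x=[6.8750 14.2500 18.8750] v=[-1.2500 2.5000 -1.2500]
Step 3: x=[6.5938 14.8125 18.5938] v=[-0.5625 1.1250 -0.5625]
Max displacement = 2.8125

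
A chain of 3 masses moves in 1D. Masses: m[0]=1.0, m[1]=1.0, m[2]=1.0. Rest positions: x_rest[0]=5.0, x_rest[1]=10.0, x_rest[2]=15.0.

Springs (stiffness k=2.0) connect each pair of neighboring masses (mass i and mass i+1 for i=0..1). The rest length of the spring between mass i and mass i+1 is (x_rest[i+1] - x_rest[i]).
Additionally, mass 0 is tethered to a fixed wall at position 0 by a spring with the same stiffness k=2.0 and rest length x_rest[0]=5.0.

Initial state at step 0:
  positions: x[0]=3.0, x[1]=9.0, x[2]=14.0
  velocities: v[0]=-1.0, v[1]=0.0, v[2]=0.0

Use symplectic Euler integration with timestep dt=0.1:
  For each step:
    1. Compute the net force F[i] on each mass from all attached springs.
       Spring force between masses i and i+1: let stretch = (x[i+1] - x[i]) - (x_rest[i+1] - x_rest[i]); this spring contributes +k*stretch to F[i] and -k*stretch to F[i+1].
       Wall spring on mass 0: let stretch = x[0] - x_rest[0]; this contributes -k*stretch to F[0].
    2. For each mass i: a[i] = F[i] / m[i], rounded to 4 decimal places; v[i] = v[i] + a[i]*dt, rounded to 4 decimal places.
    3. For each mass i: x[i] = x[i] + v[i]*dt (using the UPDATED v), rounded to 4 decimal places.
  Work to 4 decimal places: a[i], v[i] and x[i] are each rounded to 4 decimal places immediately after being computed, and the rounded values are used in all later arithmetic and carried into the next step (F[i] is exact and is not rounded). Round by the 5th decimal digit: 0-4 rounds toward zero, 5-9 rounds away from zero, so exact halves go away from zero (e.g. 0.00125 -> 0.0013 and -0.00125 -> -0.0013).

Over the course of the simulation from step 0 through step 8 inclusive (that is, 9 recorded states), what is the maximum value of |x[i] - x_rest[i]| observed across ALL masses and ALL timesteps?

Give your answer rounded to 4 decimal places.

Answer: 2.0400

Derivation:
Step 0: x=[3.0000 9.0000 14.0000] v=[-1.0000 0.0000 0.0000]
Step 1: x=[2.9600 8.9800 14.0000] v=[-0.4000 -0.2000 0.0000]
Step 2: x=[2.9812 8.9400 13.9996] v=[0.2120 -0.4000 -0.0040]
Step 3: x=[3.0620 8.8820 13.9980] v=[0.8075 -0.5798 -0.0159]
Step 4: x=[3.1979 8.8099 13.9941] v=[1.3591 -0.7206 -0.0391]
Step 5: x=[3.3821 8.7293 13.9865] v=[1.8419 -0.8062 -0.0759]
Step 6: x=[3.6056 8.6469 13.9738] v=[2.2349 -0.8242 -0.1273]
Step 7: x=[3.8578 8.5702 13.9545] v=[2.5220 -0.7671 -0.1927]
Step 8: x=[4.1271 8.5069 13.9275] v=[2.6929 -0.6327 -0.2696]
Max displacement = 2.0400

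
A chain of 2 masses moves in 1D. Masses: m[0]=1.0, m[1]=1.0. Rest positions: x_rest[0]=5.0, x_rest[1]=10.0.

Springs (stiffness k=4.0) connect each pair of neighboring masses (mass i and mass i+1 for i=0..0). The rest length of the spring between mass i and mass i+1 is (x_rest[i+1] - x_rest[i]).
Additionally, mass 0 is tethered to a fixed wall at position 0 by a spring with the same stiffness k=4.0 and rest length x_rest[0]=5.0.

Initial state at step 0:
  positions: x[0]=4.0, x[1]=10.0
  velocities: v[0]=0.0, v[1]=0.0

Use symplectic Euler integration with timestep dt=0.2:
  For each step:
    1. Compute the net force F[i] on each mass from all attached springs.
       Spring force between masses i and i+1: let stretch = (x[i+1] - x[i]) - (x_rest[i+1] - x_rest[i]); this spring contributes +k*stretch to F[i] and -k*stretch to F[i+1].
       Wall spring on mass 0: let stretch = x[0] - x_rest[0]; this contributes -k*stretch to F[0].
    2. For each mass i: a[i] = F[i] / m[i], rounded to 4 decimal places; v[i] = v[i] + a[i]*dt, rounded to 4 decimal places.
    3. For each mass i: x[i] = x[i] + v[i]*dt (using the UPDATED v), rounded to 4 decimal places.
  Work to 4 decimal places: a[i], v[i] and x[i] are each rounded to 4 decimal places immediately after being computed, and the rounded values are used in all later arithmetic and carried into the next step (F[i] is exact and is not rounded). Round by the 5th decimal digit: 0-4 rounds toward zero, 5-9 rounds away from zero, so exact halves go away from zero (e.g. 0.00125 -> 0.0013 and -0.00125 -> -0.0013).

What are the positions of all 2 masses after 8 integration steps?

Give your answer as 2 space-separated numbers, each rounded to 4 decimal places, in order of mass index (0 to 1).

Step 0: x=[4.0000 10.0000] v=[0.0000 0.0000]
Step 1: x=[4.3200 9.8400] v=[1.6000 -0.8000]
Step 2: x=[4.8320 9.5968] v=[2.5600 -1.2160]
Step 3: x=[5.3332 9.3912] v=[2.5062 -1.0278]
Step 4: x=[5.6304 9.3364] v=[1.4860 -0.2742]
Step 5: x=[5.6197 9.4886] v=[-0.0535 0.7610]
Step 6: x=[5.3289 9.8218] v=[-1.4541 1.6659]
Step 7: x=[4.9043 10.2361] v=[-2.1229 2.0716]
Step 8: x=[4.5481 10.5973] v=[-1.7809 1.8062]

Answer: 4.5481 10.5973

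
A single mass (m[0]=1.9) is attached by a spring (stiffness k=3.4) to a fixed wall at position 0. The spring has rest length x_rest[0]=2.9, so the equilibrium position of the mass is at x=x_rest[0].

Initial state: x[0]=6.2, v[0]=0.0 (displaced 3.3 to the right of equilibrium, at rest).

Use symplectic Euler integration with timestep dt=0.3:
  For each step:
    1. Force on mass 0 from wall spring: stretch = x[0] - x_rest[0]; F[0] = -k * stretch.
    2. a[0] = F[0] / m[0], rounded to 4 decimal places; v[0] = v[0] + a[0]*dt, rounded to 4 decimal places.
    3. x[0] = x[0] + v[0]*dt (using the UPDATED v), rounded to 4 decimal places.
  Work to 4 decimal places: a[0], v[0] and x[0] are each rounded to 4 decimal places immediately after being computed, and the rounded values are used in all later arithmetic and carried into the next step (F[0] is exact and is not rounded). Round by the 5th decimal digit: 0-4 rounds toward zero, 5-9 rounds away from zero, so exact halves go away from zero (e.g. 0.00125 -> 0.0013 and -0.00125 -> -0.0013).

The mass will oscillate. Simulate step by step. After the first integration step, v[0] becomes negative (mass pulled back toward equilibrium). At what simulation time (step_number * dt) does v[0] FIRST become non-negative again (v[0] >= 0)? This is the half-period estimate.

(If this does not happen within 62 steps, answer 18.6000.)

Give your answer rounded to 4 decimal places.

Step 0: x=[6.2000] v=[0.0000]
Step 1: x=[5.6685] v=[-1.7716]
Step 2: x=[4.6911] v=[-3.2579]
Step 3: x=[3.4253] v=[-4.2194]
Step 4: x=[2.0749] v=[-4.5014]
Step 5: x=[0.8574] v=[-4.0585]
Step 6: x=[-0.0312] v=[-2.9619]
Step 7: x=[-0.4477] v=[-1.3883]
Step 8: x=[-0.3250] v=[0.4089]
First v>=0 after going negative at step 8, time=2.4000

Answer: 2.4000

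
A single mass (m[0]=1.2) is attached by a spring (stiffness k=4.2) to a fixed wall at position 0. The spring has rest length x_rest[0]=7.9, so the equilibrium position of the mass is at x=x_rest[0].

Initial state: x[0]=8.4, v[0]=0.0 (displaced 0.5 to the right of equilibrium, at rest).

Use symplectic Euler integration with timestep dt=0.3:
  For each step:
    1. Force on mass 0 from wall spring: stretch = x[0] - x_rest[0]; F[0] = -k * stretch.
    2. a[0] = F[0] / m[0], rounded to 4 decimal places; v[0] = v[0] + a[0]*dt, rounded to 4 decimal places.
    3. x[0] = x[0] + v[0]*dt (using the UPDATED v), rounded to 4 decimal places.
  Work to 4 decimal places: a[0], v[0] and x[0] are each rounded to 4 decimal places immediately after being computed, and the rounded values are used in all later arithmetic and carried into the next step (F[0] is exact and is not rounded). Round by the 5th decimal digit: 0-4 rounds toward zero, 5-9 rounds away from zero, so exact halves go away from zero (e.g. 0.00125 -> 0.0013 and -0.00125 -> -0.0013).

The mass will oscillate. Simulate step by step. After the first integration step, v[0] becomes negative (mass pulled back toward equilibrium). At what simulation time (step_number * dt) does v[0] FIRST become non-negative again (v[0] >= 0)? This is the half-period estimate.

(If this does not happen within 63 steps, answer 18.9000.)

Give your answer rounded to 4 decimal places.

Answer: 1.8000

Derivation:
Step 0: x=[8.4000] v=[0.0000]
Step 1: x=[8.2425] v=[-0.5250]
Step 2: x=[7.9771] v=[-0.8846]
Step 3: x=[7.6874] v=[-0.9656]
Step 4: x=[7.4647] v=[-0.7424]
Step 5: x=[7.3791] v=[-0.2853]
Step 6: x=[7.4576] v=[0.2617]
First v>=0 after going negative at step 6, time=1.8000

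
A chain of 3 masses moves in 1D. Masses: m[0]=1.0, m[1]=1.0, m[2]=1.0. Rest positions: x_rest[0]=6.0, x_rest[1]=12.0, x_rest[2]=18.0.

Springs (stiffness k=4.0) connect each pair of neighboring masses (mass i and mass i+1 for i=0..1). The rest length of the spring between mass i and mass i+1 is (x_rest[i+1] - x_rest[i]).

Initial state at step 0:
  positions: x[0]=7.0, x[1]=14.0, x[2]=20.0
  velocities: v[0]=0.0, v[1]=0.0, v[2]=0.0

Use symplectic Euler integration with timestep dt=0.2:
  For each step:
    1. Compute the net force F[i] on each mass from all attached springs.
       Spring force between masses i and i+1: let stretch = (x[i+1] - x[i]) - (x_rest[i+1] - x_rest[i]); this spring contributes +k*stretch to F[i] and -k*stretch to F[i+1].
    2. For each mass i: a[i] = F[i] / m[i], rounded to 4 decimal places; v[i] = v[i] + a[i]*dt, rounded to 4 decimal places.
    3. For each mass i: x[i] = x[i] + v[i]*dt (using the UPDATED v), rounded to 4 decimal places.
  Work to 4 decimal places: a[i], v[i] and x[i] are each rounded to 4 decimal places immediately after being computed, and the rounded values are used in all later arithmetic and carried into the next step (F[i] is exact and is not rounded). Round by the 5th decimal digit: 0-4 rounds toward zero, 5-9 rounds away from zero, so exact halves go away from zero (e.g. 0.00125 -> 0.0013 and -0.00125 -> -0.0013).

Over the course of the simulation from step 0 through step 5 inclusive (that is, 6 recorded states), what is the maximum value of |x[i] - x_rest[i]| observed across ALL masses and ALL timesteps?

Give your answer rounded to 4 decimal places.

Answer: 2.1032

Derivation:
Step 0: x=[7.0000 14.0000 20.0000] v=[0.0000 0.0000 0.0000]
Step 1: x=[7.1600 13.8400 20.0000] v=[0.8000 -0.8000 0.0000]
Step 2: x=[7.4288 13.5968 19.9744] v=[1.3440 -1.2160 -0.1280]
Step 3: x=[7.7245 13.3871 19.8884] v=[1.4784 -1.0483 -0.4301]
Step 4: x=[7.9662 13.3116 19.7222] v=[1.2085 -0.3773 -0.8311]
Step 5: x=[8.1032 13.4066 19.4903] v=[0.6848 0.4749 -1.1596]
Max displacement = 2.1032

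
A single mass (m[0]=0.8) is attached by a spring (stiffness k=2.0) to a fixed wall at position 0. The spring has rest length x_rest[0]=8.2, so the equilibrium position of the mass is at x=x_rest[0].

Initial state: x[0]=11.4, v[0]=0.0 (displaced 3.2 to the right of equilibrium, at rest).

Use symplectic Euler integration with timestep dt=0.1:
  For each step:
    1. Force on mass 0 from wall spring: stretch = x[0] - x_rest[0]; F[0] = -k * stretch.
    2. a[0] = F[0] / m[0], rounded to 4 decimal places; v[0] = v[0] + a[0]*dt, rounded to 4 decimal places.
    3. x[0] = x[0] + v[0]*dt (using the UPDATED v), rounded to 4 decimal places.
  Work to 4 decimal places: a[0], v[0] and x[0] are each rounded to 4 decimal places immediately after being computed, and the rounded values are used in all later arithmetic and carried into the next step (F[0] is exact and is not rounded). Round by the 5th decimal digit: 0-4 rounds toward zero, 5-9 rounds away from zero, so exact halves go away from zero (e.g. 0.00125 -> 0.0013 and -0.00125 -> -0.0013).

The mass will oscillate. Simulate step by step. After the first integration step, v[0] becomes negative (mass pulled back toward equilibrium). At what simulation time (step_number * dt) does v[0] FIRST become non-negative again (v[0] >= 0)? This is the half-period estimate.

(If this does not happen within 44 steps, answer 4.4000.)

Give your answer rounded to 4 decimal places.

Step 0: x=[11.4000] v=[0.0000]
Step 1: x=[11.3200] v=[-0.8000]
Step 2: x=[11.1620] v=[-1.5800]
Step 3: x=[10.9300] v=[-2.3205]
Step 4: x=[10.6297] v=[-3.0030]
Step 5: x=[10.2687] v=[-3.6104]
Step 6: x=[9.8559] v=[-4.1276]
Step 7: x=[9.4017] v=[-4.5416]
Step 8: x=[8.9175] v=[-4.8420]
Step 9: x=[8.4154] v=[-5.0214]
Step 10: x=[7.9079] v=[-5.0753]
Step 11: x=[7.4077] v=[-5.0023]
Step 12: x=[6.9273] v=[-4.8042]
Step 13: x=[6.4787] v=[-4.4860]
Step 14: x=[6.0731] v=[-4.0557]
Step 15: x=[5.7207] v=[-3.5240]
Step 16: x=[5.4303] v=[-2.9042]
Step 17: x=[5.2091] v=[-2.2118]
Step 18: x=[5.0627] v=[-1.4641]
Step 19: x=[4.9947] v=[-0.6798]
Step 20: x=[5.0069] v=[0.1215]
First v>=0 after going negative at step 20, time=2.0000

Answer: 2.0000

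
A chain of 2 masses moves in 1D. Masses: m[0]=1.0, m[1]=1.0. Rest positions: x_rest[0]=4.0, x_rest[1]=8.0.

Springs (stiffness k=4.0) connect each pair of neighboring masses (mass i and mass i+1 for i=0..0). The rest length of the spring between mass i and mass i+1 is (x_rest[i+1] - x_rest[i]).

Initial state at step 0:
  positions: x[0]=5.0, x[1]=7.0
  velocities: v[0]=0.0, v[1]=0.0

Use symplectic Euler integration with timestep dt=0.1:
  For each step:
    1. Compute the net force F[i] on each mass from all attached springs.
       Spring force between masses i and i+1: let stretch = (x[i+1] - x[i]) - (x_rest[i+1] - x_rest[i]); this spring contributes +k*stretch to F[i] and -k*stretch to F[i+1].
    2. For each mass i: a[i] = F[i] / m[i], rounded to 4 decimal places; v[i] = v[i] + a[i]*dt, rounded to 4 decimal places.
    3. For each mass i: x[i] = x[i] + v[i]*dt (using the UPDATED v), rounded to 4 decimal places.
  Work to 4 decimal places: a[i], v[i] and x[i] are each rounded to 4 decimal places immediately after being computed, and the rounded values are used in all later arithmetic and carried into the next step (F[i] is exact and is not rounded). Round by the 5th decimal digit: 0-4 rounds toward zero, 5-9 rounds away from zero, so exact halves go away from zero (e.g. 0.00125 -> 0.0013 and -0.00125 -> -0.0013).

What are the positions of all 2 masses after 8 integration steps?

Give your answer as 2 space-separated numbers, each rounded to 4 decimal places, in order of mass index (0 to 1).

Step 0: x=[5.0000 7.0000] v=[0.0000 0.0000]
Step 1: x=[4.9200 7.0800] v=[-0.8000 0.8000]
Step 2: x=[4.7664 7.2336] v=[-1.5360 1.5360]
Step 3: x=[4.5515 7.4485] v=[-2.1491 2.1491]
Step 4: x=[4.2925 7.7075] v=[-2.5903 2.5903]
Step 5: x=[4.0101 7.9899] v=[-2.8243 2.8243]
Step 6: x=[3.7269 8.2731] v=[-2.8324 2.8324]
Step 7: x=[3.4655 8.5345] v=[-2.6139 2.6139]
Step 8: x=[3.2469 8.7531] v=[-2.1863 2.1863]

Answer: 3.2469 8.7531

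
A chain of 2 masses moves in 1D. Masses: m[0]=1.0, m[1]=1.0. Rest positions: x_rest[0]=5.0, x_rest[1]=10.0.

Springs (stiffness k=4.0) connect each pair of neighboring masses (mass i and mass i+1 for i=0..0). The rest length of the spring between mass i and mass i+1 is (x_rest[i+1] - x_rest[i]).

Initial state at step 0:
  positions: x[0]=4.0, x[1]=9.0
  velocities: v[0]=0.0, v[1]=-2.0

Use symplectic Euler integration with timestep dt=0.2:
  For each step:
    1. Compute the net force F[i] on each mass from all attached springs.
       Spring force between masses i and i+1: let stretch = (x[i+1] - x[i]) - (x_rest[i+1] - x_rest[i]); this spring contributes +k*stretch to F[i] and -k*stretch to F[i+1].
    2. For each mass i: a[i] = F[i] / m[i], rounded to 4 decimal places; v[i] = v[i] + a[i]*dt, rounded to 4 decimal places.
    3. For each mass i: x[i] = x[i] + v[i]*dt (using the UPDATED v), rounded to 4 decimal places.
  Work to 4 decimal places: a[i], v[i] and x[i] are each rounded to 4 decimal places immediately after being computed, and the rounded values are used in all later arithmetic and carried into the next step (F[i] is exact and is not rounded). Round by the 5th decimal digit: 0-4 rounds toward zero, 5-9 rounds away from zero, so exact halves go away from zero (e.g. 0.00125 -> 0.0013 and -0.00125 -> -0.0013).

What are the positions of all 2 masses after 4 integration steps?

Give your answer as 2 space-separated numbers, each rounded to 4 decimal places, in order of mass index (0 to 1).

Step 0: x=[4.0000 9.0000] v=[0.0000 -2.0000]
Step 1: x=[4.0000 8.6000] v=[0.0000 -2.0000]
Step 2: x=[3.9360 8.2640] v=[-0.3200 -1.6800]
Step 3: x=[3.7645 8.0355] v=[-0.8576 -1.1424]
Step 4: x=[3.4763 7.9237] v=[-1.4408 -0.5592]

Answer: 3.4763 7.9237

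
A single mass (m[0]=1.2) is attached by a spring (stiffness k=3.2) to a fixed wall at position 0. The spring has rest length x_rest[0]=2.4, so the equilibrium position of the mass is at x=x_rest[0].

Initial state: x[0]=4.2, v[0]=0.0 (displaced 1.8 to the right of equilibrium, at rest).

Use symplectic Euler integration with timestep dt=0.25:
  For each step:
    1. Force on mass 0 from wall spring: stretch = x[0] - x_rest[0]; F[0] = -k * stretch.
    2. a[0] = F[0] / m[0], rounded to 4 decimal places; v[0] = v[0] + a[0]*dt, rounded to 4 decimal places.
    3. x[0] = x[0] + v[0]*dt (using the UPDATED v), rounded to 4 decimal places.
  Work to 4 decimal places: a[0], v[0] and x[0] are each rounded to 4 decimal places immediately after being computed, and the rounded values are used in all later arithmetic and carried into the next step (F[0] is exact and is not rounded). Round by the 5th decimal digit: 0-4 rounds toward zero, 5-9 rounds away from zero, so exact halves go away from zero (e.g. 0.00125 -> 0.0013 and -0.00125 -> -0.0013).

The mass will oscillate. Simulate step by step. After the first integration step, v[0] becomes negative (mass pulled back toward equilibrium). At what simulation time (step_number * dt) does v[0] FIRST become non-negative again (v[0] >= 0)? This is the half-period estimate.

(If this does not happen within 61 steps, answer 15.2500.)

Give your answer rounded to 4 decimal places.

Step 0: x=[4.2000] v=[0.0000]
Step 1: x=[3.9000] v=[-1.2000]
Step 2: x=[3.3500] v=[-2.2000]
Step 3: x=[2.6417] v=[-2.8333]
Step 4: x=[1.8931] v=[-2.9944]
Step 5: x=[1.2290] v=[-2.6565]
Step 6: x=[0.7601] v=[-1.8758]
Step 7: x=[0.5645] v=[-0.7825]
Step 8: x=[0.6748] v=[0.4412]
First v>=0 after going negative at step 8, time=2.0000

Answer: 2.0000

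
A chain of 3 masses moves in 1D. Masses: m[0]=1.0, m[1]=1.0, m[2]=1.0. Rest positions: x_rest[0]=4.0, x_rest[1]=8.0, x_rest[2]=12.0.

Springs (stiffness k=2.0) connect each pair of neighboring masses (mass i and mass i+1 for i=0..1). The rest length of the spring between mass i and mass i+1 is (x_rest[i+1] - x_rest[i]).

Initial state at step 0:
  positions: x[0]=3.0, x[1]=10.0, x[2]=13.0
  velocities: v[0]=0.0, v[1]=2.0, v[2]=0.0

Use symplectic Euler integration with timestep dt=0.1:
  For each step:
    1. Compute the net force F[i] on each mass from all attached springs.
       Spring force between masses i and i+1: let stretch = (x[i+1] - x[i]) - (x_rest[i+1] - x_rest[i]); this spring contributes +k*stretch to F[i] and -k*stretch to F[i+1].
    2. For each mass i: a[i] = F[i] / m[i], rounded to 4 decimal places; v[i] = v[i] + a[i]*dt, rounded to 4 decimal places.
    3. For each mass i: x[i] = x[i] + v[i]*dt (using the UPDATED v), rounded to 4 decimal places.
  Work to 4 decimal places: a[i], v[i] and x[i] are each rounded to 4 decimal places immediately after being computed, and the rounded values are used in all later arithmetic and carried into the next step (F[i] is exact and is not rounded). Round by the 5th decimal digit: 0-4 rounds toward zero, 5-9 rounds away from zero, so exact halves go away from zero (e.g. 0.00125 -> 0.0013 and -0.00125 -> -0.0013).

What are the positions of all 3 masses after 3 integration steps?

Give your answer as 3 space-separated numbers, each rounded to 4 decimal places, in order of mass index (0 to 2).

Step 0: x=[3.0000 10.0000 13.0000] v=[0.0000 2.0000 0.0000]
Step 1: x=[3.0600 10.1200 13.0200] v=[0.6000 1.2000 0.2000]
Step 2: x=[3.1812 10.1568 13.0620] v=[1.2120 0.3680 0.4200]
Step 3: x=[3.3619 10.1122 13.1259] v=[1.8071 -0.4461 0.6390]

Answer: 3.3619 10.1122 13.1259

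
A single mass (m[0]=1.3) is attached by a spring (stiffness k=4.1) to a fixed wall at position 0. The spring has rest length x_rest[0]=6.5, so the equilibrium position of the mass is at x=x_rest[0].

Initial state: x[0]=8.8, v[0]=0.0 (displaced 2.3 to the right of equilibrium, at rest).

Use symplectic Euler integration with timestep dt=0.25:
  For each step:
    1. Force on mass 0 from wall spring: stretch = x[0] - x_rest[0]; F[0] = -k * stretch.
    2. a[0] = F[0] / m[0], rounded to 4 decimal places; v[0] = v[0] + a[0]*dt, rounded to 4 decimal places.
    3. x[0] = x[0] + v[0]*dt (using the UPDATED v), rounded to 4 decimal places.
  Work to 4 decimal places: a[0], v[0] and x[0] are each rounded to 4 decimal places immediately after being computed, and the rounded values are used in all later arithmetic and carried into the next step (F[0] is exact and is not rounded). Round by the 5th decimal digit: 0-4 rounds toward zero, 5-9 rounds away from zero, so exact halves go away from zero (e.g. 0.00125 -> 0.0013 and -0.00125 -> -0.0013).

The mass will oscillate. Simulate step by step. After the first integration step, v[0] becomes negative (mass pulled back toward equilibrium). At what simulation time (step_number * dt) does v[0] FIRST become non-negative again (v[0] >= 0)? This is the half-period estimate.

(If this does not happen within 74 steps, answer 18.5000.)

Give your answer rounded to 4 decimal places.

Answer: 2.0000

Derivation:
Step 0: x=[8.8000] v=[0.0000]
Step 1: x=[8.3466] v=[-1.8135]
Step 2: x=[7.5292] v=[-3.2695]
Step 3: x=[6.5090] v=[-4.0810]
Step 4: x=[5.4870] v=[-4.0881]
Step 5: x=[4.6647] v=[-3.2894]
Step 6: x=[4.2041] v=[-1.8423]
Step 7: x=[4.1961] v=[-0.0321]
Step 8: x=[4.6422] v=[1.7844]
First v>=0 after going negative at step 8, time=2.0000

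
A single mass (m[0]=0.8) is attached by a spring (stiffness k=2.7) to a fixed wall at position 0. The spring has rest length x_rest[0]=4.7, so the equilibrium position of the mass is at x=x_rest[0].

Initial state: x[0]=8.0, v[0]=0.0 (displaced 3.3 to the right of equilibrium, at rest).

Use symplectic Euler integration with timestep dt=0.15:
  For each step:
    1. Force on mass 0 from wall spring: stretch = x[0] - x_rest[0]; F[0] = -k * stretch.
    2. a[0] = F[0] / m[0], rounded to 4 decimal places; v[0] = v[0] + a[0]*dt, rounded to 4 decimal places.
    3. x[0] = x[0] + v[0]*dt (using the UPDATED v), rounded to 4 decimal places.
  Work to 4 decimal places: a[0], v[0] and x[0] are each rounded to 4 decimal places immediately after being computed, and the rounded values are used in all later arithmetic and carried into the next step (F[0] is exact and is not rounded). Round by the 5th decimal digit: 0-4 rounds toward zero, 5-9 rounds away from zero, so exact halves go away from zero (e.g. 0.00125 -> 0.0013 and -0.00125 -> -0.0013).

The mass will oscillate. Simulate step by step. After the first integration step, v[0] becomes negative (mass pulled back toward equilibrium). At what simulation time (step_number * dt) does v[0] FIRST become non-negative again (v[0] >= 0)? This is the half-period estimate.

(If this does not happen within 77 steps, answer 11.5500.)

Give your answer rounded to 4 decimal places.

Answer: 1.8000

Derivation:
Step 0: x=[8.0000] v=[0.0000]
Step 1: x=[7.7494] v=[-1.6706]
Step 2: x=[7.2672] v=[-3.2144]
Step 3: x=[6.5901] v=[-4.5140]
Step 4: x=[5.7695] v=[-5.4709]
Step 5: x=[4.8677] v=[-6.0123]
Step 6: x=[3.9531] v=[-6.0972]
Step 7: x=[3.0952] v=[-5.7191]
Step 8: x=[2.3592] v=[-4.9067]
Step 9: x=[1.8009] v=[-3.7217]
Step 10: x=[1.4628] v=[-2.2540]
Step 11: x=[1.3705] v=[-0.6152]
Step 12: x=[1.5311] v=[1.0704]
First v>=0 after going negative at step 12, time=1.8000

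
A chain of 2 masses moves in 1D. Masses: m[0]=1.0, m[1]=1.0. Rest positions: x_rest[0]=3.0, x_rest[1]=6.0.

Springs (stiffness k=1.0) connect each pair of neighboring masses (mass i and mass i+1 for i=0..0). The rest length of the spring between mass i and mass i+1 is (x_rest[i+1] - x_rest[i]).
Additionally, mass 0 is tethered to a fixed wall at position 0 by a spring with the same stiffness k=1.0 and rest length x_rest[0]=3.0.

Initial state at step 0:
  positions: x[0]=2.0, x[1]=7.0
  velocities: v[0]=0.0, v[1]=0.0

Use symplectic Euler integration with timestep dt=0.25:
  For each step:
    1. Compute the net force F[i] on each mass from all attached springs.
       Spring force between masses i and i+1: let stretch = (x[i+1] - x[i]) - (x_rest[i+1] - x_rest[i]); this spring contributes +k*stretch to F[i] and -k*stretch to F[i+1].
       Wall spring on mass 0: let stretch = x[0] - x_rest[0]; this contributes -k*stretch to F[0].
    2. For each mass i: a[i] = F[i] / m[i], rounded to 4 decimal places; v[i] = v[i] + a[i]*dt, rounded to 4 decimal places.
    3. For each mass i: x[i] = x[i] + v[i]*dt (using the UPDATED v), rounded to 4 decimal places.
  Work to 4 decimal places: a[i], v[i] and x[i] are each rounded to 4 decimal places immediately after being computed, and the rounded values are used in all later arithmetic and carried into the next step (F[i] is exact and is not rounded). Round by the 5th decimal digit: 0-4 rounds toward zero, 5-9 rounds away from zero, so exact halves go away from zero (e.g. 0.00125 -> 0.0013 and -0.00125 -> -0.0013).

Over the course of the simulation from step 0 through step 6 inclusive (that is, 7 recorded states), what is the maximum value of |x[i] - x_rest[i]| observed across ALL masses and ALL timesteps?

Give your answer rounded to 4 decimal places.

Step 0: x=[2.0000 7.0000] v=[0.0000 0.0000]
Step 1: x=[2.1875 6.8750] v=[0.7500 -0.5000]
Step 2: x=[2.5313 6.6445] v=[1.3750 -0.9219]
Step 3: x=[2.9739 6.3445] v=[1.7705 -1.2002]
Step 4: x=[3.4413 6.0213] v=[1.8697 -1.2929]
Step 5: x=[3.8549 5.7243] v=[1.6544 -1.1879]
Step 6: x=[4.1444 5.4980] v=[1.1580 -0.9053]
Max displacement = 1.1444

Answer: 1.1444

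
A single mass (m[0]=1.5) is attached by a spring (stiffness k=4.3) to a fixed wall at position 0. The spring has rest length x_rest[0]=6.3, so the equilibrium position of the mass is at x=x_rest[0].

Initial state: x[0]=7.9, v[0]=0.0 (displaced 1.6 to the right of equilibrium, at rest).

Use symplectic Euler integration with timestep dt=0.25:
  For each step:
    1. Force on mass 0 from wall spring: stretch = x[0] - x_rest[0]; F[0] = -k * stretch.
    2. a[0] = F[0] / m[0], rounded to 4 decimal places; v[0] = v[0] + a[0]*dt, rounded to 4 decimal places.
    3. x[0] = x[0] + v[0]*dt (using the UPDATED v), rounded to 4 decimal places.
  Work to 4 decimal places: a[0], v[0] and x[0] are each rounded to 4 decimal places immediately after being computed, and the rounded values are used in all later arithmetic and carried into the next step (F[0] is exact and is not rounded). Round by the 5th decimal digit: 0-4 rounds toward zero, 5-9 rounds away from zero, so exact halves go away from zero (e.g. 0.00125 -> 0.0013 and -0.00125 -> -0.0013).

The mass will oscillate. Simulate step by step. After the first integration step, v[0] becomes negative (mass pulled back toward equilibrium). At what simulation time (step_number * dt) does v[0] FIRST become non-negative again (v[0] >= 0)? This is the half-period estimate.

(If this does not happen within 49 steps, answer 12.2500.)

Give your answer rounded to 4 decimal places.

Answer: 2.0000

Derivation:
Step 0: x=[7.9000] v=[0.0000]
Step 1: x=[7.6133] v=[-1.1467]
Step 2: x=[7.0913] v=[-2.0879]
Step 3: x=[6.4276] v=[-2.6550]
Step 4: x=[5.7410] v=[-2.7465]
Step 5: x=[5.1545] v=[-2.3459]
Step 6: x=[4.7733] v=[-1.5250]
Step 7: x=[4.6656] v=[-0.4309]
Step 8: x=[4.8507] v=[0.7404]
First v>=0 after going negative at step 8, time=2.0000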